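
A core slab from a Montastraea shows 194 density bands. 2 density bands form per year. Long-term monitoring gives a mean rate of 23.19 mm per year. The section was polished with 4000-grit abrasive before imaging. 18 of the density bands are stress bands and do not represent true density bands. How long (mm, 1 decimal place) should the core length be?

2040.7 mm

Adjusted count: 194 − 18 = 176 density bands.
With 2 density bands per year, 176 / 2 = 88 years.
88 years at 23.19 mm/year gives 23.19 × 88 = 2040.7 mm.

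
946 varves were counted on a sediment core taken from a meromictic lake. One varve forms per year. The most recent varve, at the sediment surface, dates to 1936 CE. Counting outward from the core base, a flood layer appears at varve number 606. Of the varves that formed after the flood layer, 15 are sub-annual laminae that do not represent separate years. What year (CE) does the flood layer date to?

The flood layer sits at varve 606 from the core base, so 946 − 606 = 340 varves formed after it.
Removing the 15 false varves leaves 340 − 15 = 325 true varves beyond the flood layer.
1936 − 325 = 1611 CE.

1611 CE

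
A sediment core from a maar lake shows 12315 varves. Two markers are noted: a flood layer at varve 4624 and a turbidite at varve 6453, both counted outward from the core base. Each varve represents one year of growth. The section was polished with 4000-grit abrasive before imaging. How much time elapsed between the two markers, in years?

1829 yr

The two markers are separated by 6453 − 4624 = 1829 varves.
At one varve per year, 1829 years elapsed between them.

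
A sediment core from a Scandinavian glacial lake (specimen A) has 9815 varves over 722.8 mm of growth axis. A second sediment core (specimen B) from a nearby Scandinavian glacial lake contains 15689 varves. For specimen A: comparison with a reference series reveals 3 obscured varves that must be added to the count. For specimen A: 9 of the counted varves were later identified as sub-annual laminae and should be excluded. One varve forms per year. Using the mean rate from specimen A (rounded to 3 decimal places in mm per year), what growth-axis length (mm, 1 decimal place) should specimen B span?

1161.0 mm

Specimen A: adjusted count: 9815 − 9 + 3 = 9809 varves.
A: Extension rate ≈ 722.8 / 9809 = 0.074 mm/year.
Length of B = 0.074 × 15689 = 1161.0 mm.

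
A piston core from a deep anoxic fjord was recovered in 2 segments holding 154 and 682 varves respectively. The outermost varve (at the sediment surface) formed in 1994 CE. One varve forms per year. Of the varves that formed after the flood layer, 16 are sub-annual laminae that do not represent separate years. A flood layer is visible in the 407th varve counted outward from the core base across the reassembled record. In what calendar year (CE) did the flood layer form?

1581 CE

Total varves = 154 + 682 = 836.
836 − 407 = 429 varves lie beyond the flood layer toward the sediment surface.
Excluding 16 false varves: 429 − 16 = 413.
The varve at the sediment surface is 1994 CE, so the flood layer dates to 1994 − 413 = 1581 CE.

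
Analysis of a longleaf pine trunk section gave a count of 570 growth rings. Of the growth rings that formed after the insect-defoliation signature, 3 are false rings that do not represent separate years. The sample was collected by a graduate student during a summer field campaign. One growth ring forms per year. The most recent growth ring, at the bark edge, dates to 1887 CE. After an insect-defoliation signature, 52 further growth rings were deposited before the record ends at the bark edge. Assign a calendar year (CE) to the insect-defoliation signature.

There are 52 growth rings younger than the insect-defoliation signature.
Excluding 3 false growth rings: 52 − 3 = 49.
1887 − 49 = 1838 CE.

1838 CE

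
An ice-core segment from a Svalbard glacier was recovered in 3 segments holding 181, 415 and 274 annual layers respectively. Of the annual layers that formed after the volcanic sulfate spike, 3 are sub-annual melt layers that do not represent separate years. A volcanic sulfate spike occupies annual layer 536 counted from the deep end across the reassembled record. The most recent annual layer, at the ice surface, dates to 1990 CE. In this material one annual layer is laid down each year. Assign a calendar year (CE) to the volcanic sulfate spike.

1659 CE

Total annual layers = 181 + 415 + 274 = 870.
870 − 536 = 334 annual layers lie beyond the volcanic sulfate spike toward the ice surface.
Removing the 3 false annual layers leaves 334 − 3 = 331 true annual layers beyond the volcanic sulfate spike.
1990 − 331 = 1659 CE.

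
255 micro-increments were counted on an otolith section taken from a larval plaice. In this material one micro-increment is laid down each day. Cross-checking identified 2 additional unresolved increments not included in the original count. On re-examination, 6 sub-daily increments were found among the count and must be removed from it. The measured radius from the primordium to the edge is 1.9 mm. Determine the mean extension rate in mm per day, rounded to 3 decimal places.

Adjusted count: 255 − 6 + 2 = 251 micro-increments.
1.9 mm over 251 days gives 1.9 / 251 ≈ 0.008 mm per day.

0.008 mm per day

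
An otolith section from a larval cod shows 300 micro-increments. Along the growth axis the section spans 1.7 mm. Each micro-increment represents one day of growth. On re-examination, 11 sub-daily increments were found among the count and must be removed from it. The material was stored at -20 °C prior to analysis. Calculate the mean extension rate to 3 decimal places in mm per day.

Adjusted count: 300 − 11 = 289 micro-increments.
Extension rate ≈ 1.7 / 289 = 0.006 mm per day.

0.006 mm per day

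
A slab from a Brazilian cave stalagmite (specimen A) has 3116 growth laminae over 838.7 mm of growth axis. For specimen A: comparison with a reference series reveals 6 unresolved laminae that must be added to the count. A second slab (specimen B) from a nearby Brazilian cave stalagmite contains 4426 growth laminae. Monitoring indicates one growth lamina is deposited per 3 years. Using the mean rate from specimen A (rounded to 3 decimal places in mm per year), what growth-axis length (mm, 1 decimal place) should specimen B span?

Specimen A: adjusted count: 3116 + 6 = 3122 growth laminae.
Specimen A: 3122 growth laminae at 3 years each span 3122 × 3 = 9366 years.
A: Extension rate ≈ 838.7 / 9366 = 0.090 mm/yr.
Specimen B: multiplying by 3 years per growth lamina: 4426 × 3 = 13278 years. B's length ≈ 0.090 × 13278 = 1195.0 mm.

1195.0 mm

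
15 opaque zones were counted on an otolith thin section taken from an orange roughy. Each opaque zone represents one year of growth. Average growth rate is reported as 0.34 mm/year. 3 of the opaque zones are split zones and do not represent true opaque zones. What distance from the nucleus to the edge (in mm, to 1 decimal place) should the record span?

After corrections the count is 15 − 3 = 12 opaque zones.
12 years at 0.34 mm/year gives 0.34 × 12 = 4.1 mm.

4.1 mm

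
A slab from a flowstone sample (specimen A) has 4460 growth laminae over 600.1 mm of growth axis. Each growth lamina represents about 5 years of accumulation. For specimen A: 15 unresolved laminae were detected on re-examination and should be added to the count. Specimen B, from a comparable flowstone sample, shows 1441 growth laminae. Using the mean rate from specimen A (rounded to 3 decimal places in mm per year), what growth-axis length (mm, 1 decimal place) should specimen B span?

194.5 mm

Specimen A: true growth lamina count = 4460 + 15 = 4475.
Specimen A: 4475 growth laminae at 5 years each span 4475 × 5 = 22375 years.
A: Extension rate ≈ 600.1 / 22375 = 0.027 mm/year.
Specimen B: 1441 growth laminae at 5 years each span 1441 × 5 = 7205 years. Length of B = 0.027 × 7205 = 194.5 mm.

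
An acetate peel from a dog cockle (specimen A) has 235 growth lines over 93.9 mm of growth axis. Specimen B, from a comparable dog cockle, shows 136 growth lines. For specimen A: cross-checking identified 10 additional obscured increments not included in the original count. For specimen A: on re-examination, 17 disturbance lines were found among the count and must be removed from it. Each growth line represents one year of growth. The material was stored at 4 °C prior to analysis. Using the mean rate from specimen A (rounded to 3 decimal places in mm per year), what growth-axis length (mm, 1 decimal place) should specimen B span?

56.0 mm

Specimen A: after corrections the count is 235 − 17 + 10 = 228 growth lines.
A: 93.9 mm over 228 years gives 93.9 / 228 ≈ 0.412 mm/yr.
For B, 0.412 mm/year × 136 years = 56.0 mm.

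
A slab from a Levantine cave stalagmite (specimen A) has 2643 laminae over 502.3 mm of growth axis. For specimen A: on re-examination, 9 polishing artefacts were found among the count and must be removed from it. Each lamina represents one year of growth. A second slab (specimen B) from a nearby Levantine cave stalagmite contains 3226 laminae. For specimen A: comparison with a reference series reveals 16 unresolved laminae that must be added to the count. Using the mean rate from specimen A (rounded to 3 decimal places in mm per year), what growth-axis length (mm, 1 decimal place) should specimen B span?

Specimen A: adjusted count: 2643 − 9 + 16 = 2650 laminae.
A: Extension rate ≈ 502.3 / 2650 = 0.190 mm/yr.
For B, 0.190 mm/year × 3226 years = 612.9 mm.

612.9 mm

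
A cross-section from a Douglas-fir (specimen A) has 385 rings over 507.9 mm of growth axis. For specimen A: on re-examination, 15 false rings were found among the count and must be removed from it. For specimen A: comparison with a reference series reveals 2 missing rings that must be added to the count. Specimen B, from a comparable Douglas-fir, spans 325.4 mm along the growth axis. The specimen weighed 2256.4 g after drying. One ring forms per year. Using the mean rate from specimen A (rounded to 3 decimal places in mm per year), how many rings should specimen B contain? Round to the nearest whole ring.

238 rings

Specimen A: correcting the raw count gives 385 − 15 + 2 = 372 true rings.
A: 507.9 mm over 372 years gives 507.9 / 372 ≈ 1.365 mm/yr.
For B, 325.4 / 1.365 = 238.39 years ≈ 238 rings.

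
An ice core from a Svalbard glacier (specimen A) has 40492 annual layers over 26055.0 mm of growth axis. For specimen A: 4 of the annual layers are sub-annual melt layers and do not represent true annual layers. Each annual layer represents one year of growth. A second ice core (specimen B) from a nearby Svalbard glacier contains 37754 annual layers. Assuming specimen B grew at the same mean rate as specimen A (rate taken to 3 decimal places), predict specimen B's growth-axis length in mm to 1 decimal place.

Specimen A: correcting the raw count gives 40492 − 4 = 40488 true annual layers.
A: Mean rate = 26055.0 mm / 40488 years ≈ 0.644 mm per year.
For B, 0.644 mm/year × 37754 years = 24313.6 mm.

24313.6 mm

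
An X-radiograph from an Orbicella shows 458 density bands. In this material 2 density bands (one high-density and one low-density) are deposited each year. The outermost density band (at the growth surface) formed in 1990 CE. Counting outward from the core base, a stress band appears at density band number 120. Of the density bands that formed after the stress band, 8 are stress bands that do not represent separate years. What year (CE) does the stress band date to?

1825 CE

458 − 120 = 338 density bands lie beyond the stress band toward the growth surface.
Excluding 8 false density bands: 338 − 8 = 330.
With 2 density bands per year, 330 / 2 = 165 years.
1990 − 165 = 1825 CE.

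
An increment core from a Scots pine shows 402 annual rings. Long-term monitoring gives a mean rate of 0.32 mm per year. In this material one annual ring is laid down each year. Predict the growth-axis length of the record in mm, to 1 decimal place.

128.6 mm

402 years of growth are recorded.
Predicted length = 0.32 mm/year × 402 years = 128.6 mm.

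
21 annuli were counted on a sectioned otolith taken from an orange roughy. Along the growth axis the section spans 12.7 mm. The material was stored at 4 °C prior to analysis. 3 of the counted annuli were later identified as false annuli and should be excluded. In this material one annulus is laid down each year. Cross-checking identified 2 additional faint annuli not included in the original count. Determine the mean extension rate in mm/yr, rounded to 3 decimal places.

0.635 mm/yr

After corrections the count is 21 − 3 + 2 = 20 annuli.
12.7 mm over 20 years gives 12.7 / 20 ≈ 0.635 mm/yr.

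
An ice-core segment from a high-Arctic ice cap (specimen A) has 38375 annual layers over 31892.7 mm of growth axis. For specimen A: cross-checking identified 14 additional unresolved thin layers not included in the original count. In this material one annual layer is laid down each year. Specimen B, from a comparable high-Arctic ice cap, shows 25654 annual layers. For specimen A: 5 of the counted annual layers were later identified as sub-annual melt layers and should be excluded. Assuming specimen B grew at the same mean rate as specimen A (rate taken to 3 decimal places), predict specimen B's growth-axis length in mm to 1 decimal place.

Specimen A: adjusted count: 38375 − 5 + 14 = 38384 annual layers.
A: Extension rate ≈ 31892.7 / 38384 = 0.831 mm/yr.
B's length ≈ 0.831 × 25654 = 21318.5 mm.

21318.5 mm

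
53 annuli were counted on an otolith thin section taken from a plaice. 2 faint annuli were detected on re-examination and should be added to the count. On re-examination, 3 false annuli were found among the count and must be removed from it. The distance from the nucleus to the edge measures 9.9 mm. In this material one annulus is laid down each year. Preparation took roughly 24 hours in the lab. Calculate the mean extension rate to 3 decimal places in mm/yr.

After corrections the count is 53 − 3 + 2 = 52 annuli.
Mean rate = 9.9 mm / 52 years ≈ 0.190 mm/yr.

0.190 mm/yr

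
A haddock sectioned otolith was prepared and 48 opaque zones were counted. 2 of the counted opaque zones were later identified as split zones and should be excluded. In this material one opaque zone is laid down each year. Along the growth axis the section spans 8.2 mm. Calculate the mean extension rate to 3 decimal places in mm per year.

True opaque zone count = 48 − 2 = 46.
Extension rate ≈ 8.2 / 46 = 0.178 mm per year.

0.178 mm per year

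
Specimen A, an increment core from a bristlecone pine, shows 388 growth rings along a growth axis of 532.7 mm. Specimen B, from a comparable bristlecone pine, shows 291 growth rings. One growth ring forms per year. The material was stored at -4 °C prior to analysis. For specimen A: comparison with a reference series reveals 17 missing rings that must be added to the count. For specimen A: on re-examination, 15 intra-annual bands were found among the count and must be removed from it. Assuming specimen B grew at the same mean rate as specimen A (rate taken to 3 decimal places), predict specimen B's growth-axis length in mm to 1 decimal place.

397.5 mm

Specimen A: adjusted count: 388 − 15 + 17 = 390 growth rings.
A: Extension rate ≈ 532.7 / 390 = 1.366 mm/year.
Length of B = 1.366 × 291 = 397.5 mm.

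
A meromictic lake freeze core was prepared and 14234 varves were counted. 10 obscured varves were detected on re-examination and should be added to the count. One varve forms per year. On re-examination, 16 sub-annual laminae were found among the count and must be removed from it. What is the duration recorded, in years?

14228 years

Adjusted count: 14234 − 16 + 10 = 14228 varves.
At one varve per year, that is 14228 years.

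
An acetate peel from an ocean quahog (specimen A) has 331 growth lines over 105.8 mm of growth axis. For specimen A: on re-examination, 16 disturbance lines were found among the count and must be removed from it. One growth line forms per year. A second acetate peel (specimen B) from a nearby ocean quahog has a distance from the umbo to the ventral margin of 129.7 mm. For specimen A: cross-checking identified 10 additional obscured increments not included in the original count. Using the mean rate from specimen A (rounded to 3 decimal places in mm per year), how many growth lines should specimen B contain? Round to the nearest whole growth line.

Specimen A: after corrections the count is 331 − 16 + 10 = 325 growth lines.
A: Mean rate = 105.8 mm / 325 years ≈ 0.326 mm per year.
B spans 129.7 / 0.326 = 397.85 years ≈ 398 growth lines.

398 growth lines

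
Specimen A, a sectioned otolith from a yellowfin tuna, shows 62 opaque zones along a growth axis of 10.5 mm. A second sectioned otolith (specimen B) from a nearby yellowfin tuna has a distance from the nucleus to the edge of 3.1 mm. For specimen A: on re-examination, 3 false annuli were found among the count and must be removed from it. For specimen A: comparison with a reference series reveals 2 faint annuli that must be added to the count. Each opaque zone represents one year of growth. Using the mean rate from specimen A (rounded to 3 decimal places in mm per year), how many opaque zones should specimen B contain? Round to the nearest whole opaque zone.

18 opaque zones

Specimen A: after corrections the count is 62 − 3 + 2 = 61 opaque zones.
A: Extension rate ≈ 10.5 / 61 = 0.172 mm/yr.
B spans 3.1 / 0.172 = 18.02 years ≈ 18 opaque zones.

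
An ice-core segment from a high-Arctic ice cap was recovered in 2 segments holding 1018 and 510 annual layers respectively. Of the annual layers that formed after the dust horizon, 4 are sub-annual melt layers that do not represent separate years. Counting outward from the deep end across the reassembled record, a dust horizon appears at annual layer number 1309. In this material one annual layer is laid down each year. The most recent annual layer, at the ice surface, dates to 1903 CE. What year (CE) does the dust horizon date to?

1688 CE

Total annual layers = 1018 + 510 = 1528.
1528 − 1309 = 219 annual layers lie beyond the dust horizon toward the ice surface.
Removing the 4 false annual layers leaves 219 − 4 = 215 true annual layers beyond the dust horizon.
The annual layer at the ice surface is 1903 CE, so the dust horizon dates to 1903 − 215 = 1688 CE.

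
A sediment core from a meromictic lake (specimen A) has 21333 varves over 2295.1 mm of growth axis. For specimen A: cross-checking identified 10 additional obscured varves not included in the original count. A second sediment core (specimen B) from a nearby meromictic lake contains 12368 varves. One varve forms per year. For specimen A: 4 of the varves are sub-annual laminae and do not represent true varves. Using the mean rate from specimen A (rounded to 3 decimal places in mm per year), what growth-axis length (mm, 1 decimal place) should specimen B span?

Specimen A: true varve count = 21333 − 4 + 10 = 21339.
A: Extension rate ≈ 2295.1 / 21339 = 0.108 mm/yr.
For B, 0.108 mm/year × 12368 years = 1335.7 mm.

1335.7 mm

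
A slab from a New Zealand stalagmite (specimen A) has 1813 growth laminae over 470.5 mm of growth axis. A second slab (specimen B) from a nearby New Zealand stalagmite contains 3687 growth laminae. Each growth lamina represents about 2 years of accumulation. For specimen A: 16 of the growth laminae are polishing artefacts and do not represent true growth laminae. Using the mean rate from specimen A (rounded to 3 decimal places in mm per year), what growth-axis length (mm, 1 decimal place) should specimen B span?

Specimen A: adjusted count: 1813 − 16 = 1797 growth laminae.
Specimen A: multiplying by 2 years per growth lamina: 1797 × 2 = 3594 years.
A: 470.5 mm over 3594 years gives 470.5 / 3594 ≈ 0.131 mm/year.
Specimen B: at 2 years per growth lamina, 3687 × 2 = 7374 years. For B, 0.131 mm/year × 7374 years = 966.0 mm.

966.0 mm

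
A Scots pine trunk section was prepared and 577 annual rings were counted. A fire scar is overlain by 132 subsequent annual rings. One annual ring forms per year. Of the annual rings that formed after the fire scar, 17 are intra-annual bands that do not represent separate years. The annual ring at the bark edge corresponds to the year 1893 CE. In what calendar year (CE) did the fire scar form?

1778 CE

132 annual rings post-date the fire scar.
Removing the 17 false annual rings leaves 132 − 17 = 115 true annual rings beyond the fire scar.
Counting back 115 years from 1893 CE places the fire scar in 1893 − 115 = 1778 CE.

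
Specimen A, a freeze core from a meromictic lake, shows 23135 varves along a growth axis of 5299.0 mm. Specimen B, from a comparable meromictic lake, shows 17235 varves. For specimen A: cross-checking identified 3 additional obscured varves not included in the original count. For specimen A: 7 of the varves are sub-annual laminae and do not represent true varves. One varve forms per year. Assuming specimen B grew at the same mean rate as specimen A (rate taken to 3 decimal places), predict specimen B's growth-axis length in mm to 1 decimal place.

3946.8 mm

Specimen A: correcting the raw count gives 23135 − 7 + 3 = 23131 true varves.
A: Extension rate ≈ 5299.0 / 23131 = 0.229 mm/yr.
B's length ≈ 0.229 × 17235 = 3946.8 mm.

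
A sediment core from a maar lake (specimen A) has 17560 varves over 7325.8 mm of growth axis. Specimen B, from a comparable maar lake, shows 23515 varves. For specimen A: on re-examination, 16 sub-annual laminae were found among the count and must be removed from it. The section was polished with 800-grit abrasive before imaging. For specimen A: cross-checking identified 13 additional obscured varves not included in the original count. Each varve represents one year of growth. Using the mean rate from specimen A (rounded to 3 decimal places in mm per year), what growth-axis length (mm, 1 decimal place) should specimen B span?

9805.8 mm

Specimen A: adjusted count: 17560 − 16 + 13 = 17557 varves.
A: 7325.8 mm over 17557 years gives 7325.8 / 17557 ≈ 0.417 mm/year.
For B, 0.417 mm/year × 23515 years = 9805.8 mm.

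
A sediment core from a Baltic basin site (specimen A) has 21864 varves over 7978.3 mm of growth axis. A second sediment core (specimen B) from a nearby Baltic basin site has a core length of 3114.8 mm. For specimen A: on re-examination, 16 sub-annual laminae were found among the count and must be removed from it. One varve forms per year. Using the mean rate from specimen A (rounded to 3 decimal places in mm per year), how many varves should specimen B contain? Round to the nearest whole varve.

Specimen A: adjusted count: 21864 − 16 = 21848 varves.
A: 7978.3 mm over 21848 years gives 7978.3 / 21848 ≈ 0.365 mm/year.
For B, 3114.8 / 0.365 = 8533.70 years ≈ 8534 varves.

8534 varves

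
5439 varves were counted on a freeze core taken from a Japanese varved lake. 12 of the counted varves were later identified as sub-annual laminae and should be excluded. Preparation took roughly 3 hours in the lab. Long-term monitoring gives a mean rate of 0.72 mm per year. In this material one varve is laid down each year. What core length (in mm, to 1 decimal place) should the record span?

3907.4 mm

Correcting the raw count gives 5439 − 12 = 5427 true varves.
Length ≈ 0.72 × 5427 = 3907.4 mm.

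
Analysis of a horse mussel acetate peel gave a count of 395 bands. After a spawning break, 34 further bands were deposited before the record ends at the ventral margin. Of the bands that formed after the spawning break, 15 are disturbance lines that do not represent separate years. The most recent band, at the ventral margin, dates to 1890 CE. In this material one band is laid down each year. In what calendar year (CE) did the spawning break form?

1871 CE

34 bands post-date the spawning break.
34 − 15 false = 19 true bands after the spawning break.
Counting back 19 years from 1890 CE places the spawning break in 1890 − 19 = 1871 CE.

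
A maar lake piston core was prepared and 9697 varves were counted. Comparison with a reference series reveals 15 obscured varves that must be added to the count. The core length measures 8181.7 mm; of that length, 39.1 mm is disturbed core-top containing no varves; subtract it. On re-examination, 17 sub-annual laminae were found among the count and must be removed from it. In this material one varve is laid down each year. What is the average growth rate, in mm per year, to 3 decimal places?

0.840 mm per year

Adjusted count: 9697 − 17 + 15 = 9695 varves.
The growth record spans 8181.7 − 39.1 = 8142.6 mm.
Extension rate ≈ 8142.6 / 9695 = 0.840 mm per year.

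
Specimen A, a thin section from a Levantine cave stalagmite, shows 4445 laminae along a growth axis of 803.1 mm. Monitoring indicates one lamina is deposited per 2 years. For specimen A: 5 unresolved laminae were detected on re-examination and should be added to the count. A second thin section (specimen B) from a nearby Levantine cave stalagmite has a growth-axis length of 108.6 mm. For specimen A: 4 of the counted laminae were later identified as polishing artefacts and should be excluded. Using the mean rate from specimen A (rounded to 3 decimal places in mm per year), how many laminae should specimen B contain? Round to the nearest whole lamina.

Specimen A: adjusted count: 4445 − 4 + 5 = 4446 laminae.
Specimen A: 4446 laminae at 2 years each span 4446 × 2 = 8892 years.
A: 803.1 mm over 8892 years gives 803.1 / 8892 ≈ 0.090 mm/yr.
Specimen B: 108.6 mm / 0.090 mm per year = 1206.67 years; at 2 years per lamina that is 1206.67 / 2 ≈ 603 laminae.

603 laminae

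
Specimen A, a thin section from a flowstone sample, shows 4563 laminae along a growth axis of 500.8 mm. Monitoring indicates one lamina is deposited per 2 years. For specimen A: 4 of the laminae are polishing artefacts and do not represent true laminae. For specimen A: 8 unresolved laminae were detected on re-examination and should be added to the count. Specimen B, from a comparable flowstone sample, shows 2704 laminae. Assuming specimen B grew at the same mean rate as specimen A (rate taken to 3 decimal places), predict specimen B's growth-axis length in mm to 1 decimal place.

Specimen A: after corrections the count is 4563 − 4 + 8 = 4567 laminae.
Specimen A: 4567 laminae at 2 years each span 4567 × 2 = 9134 years.
A: Extension rate ≈ 500.8 / 9134 = 0.055 mm per year.
Specimen B: multiplying by 2 years per lamina: 2704 × 2 = 5408 years. For B, 0.055 mm/year × 5408 years = 297.4 mm.

297.4 mm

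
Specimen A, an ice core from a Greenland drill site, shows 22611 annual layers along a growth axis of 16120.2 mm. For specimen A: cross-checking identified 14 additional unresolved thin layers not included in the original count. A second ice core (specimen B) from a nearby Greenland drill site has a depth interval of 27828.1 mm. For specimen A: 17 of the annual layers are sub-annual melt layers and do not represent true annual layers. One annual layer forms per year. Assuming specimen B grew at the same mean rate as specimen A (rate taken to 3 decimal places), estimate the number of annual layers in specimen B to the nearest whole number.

Specimen A: true annual layer count = 22611 − 17 + 14 = 22608.
A: Mean rate = 16120.2 mm / 22608 years ≈ 0.713 mm/year.
Specimen B: 27828.1 mm / 0.713 mm per year = 39029.59 years ≈ 39030 annual layers.

39030 annual layers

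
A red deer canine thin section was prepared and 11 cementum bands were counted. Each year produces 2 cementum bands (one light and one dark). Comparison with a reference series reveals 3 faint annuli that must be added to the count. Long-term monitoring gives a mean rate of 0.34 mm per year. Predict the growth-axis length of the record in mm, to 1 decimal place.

After corrections the count is 11 + 3 = 14 cementum bands.
With 2 cementum bands per year, 14 / 2 = 7 years.
Length ≈ 0.34 × 7 = 2.4 mm.

2.4 mm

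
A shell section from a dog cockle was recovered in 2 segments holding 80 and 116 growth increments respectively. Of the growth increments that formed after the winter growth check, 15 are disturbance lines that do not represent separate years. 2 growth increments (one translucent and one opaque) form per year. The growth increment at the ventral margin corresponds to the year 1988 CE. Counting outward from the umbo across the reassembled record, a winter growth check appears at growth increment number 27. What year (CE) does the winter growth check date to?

1911 CE

Total growth increments = 80 + 116 = 196.
Between growth increment 27 and the ventral margin there are 196 − 27 = 169 growth increments.
Removing the 15 false growth increments leaves 169 − 15 = 154 true growth increments beyond the winter growth check.
154 growth increments at 2 per year is 154 / 2 = 77 years.
1988 − 77 = 1911 CE.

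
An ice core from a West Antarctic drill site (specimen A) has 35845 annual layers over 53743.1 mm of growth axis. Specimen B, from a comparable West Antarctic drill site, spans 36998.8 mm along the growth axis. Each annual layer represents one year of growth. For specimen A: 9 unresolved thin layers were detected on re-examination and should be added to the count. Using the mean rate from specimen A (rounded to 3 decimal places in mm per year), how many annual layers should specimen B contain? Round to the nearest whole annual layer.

24682 annual layers

Specimen A: after corrections the count is 35845 + 9 = 35854 annual layers.
A: Extension rate ≈ 53743.1 / 35854 = 1.499 mm/yr.
B spans 36998.8 / 1.499 = 24682.32 years ≈ 24682 annual layers.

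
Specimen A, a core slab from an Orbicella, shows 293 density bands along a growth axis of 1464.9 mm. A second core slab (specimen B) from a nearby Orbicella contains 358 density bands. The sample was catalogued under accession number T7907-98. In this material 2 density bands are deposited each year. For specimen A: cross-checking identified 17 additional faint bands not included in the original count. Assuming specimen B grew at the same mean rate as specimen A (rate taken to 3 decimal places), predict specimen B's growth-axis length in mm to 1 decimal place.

1691.7 mm

Specimen A: true density band count = 293 + 17 = 310.
Specimen A: with 2 density bands per year, 310 / 2 = 155 years.
A: 1464.9 mm over 155 years gives 1464.9 / 155 ≈ 9.451 mm per year.
Specimen B: with 2 density bands per year, 358 / 2 = 179 years. For B, 9.451 mm/year × 179 years = 1691.7 mm.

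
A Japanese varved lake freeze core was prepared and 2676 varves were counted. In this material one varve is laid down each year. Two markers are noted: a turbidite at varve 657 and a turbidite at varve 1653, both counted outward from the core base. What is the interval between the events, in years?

1653 − 657 = 996 varves lie between the two events.
That is 996 years at one varve per year.

996 years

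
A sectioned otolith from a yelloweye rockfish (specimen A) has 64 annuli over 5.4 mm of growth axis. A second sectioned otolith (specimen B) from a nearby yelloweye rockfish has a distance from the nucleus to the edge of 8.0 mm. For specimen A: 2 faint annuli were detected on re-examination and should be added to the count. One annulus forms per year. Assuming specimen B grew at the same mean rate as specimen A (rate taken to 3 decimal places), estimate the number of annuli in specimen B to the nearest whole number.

Specimen A: adjusted count: 64 + 2 = 66 annuli.
A: Extension rate ≈ 5.4 / 66 = 0.082 mm per year.
Specimen B: 8.0 mm / 0.082 mm per year = 97.56 years ≈ 98 annuli.

98 annuli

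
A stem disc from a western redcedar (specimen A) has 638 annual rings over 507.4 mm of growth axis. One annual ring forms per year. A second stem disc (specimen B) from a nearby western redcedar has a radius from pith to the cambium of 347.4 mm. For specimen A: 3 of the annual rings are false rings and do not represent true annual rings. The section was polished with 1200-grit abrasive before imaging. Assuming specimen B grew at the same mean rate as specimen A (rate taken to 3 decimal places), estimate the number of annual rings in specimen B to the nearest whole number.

Specimen A: adjusted count: 638 − 3 = 635 annual rings.
A: 507.4 mm over 635 years gives 507.4 / 635 ≈ 0.799 mm per year.
For B, 347.4 / 0.799 = 434.79 years ≈ 435 annual rings.

435 annual rings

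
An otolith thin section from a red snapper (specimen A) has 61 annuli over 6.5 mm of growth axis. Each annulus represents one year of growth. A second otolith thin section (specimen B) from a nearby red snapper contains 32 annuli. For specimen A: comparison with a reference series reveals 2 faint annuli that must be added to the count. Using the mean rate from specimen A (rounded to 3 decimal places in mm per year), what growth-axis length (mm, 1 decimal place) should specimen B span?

3.3 mm

Specimen A: correcting the raw count gives 61 + 2 = 63 true annuli.
A: Mean rate = 6.5 mm / 63 years ≈ 0.103 mm/year.
For B, 0.103 mm/year × 32 years = 3.3 mm.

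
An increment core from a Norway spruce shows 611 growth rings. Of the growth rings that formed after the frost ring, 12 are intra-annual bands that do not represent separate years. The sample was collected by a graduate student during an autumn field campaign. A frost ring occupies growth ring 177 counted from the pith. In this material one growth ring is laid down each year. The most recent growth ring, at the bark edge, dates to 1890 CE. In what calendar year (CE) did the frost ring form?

The frost ring sits at growth ring 177 from the pith, so 611 − 177 = 434 growth rings formed after it.
Excluding 12 false growth rings: 434 − 12 = 422.
Counting back 422 years from 1890 CE places the frost ring in 1890 − 422 = 1468 CE.

1468 CE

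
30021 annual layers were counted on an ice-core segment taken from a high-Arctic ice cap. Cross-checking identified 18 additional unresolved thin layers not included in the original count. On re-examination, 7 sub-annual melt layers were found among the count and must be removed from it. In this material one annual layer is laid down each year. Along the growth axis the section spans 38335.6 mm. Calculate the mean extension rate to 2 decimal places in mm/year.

1.28 mm/year

Correcting the raw count gives 30021 − 7 + 18 = 30032 true annual layers.
Mean rate = 38335.6 mm / 30032 years ≈ 1.28 mm/year.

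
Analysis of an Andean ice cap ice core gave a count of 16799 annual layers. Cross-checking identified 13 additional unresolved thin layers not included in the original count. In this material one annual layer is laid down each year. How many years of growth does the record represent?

True annual layer count = 16799 + 13 = 16812.
At one annual layer per year, that is 16812 years.

16812 yr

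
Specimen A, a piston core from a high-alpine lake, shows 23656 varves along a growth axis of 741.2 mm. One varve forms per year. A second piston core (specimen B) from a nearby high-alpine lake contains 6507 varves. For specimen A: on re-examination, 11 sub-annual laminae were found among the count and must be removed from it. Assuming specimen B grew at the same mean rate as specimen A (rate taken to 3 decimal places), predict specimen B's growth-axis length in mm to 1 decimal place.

Specimen A: correcting the raw count gives 23656 − 11 = 23645 true varves.
A: 741.2 mm over 23645 years gives 741.2 / 23645 ≈ 0.031 mm/year.
For B, 0.031 mm/year × 6507 years = 201.7 mm.

201.7 mm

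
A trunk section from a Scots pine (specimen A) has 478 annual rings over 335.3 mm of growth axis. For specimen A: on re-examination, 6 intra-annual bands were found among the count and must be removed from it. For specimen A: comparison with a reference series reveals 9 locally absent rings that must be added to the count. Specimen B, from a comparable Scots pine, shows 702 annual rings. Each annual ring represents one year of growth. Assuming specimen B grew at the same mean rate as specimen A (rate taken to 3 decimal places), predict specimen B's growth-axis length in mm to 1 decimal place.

489.3 mm

Specimen A: true annual ring count = 478 − 6 + 9 = 481.
A: 335.3 mm over 481 years gives 335.3 / 481 ≈ 0.697 mm/year.
For B, 0.697 mm/year × 702 years = 489.3 mm.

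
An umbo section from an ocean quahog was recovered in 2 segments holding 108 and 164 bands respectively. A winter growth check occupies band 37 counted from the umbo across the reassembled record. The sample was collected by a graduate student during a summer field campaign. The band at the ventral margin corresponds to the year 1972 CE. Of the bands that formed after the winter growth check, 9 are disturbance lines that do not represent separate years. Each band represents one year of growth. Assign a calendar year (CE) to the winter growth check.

Total bands = 108 + 164 = 272.
272 − 37 = 235 bands lie beyond the winter growth check toward the ventral margin.
Removing the 9 false bands leaves 235 − 9 = 226 true bands beyond the winter growth check.
The band at the ventral margin is 1972 CE, so the winter growth check dates to 1972 − 226 = 1746 CE.

1746 CE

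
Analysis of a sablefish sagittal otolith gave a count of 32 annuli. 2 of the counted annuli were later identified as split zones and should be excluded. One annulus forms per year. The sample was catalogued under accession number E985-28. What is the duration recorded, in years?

After corrections the count is 32 − 2 = 30 annuli.
At one annulus per year, that is 30 years.

30 years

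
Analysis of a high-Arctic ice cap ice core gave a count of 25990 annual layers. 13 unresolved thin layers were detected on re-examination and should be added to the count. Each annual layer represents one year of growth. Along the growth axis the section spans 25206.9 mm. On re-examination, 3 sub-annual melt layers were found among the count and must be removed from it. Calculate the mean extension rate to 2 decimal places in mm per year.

0.97 mm per year

After corrections the count is 25990 − 3 + 13 = 26000 annual layers.
Mean rate = 25206.9 mm / 26000 years ≈ 0.97 mm per year.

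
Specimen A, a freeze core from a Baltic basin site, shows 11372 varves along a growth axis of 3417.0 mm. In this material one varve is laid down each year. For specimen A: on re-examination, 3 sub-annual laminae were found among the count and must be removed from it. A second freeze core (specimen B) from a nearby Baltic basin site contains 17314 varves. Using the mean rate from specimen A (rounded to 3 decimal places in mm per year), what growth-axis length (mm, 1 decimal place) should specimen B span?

Specimen A: correcting the raw count gives 11372 − 3 = 11369 true varves.
A: Mean rate = 3417.0 mm / 11369 years ≈ 0.301 mm per year.
B's length ≈ 0.301 × 17314 = 5211.5 mm.

5211.5 mm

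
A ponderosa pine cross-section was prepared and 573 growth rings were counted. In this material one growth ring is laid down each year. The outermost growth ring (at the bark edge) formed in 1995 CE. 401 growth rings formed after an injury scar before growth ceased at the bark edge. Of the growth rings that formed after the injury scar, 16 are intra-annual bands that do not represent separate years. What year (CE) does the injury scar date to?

There are 401 growth rings younger than the injury scar.
401 − 16 false = 385 true growth rings after the injury scar.
1995 − 385 = 1610 CE.

1610 CE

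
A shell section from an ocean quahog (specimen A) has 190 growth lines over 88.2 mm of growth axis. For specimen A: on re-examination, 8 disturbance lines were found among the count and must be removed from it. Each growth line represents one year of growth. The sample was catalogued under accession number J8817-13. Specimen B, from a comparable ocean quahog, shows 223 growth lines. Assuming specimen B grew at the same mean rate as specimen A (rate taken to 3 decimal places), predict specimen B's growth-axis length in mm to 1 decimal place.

108.2 mm

Specimen A: true growth line count = 190 − 8 = 182.
A: Mean rate = 88.2 mm / 182 years ≈ 0.485 mm/year.
Length of B = 0.485 × 223 = 108.2 mm.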